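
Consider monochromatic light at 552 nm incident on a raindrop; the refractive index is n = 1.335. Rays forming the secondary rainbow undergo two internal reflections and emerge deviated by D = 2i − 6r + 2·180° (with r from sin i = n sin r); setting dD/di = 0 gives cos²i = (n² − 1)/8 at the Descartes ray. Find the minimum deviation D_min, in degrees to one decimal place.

cos²i = (1.78222 − 1)/8 = 0.09778; i = arccos(0.31269) = 71.778°.
sin r = sin 71.778°/1.335 = 0.71150; r = 45.357°.
D_min = 2·71.778° − 6·45.357° + 360° = 231.414°.

231.4°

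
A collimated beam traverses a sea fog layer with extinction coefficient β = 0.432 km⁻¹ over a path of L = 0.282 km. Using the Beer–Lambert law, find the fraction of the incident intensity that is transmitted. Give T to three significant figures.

τ = β·L = 0.432 × 0.282 = 0.1218.
T = exp(−0.1218) = 0.8853.

0.885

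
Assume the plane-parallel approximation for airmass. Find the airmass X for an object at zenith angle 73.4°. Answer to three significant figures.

X = sec z = 1/cos 73.4° = 1/0.2857 = 3.5003.

3.50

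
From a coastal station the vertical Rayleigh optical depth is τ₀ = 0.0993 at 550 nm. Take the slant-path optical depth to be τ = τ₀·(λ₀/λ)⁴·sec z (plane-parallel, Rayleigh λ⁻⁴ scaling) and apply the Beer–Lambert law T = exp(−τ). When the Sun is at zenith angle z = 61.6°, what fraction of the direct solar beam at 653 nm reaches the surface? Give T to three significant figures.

sec 61.6° = 2.1025.
τ = 0.0993 × (550/653)⁴ × 2.1025 = 0.0993 × 0.5033 × 2.1025 = 0.1051.
T = exp(−0.1051) = 0.9003.

0.900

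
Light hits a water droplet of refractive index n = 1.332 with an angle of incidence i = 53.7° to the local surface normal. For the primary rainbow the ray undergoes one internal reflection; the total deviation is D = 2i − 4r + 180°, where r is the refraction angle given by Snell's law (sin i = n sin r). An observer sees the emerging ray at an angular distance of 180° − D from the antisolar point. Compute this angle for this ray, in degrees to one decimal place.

sin r = sin 53.7° / 1.332 = 0.8059/1.332 = 0.6051; r = 37.23°.
D = 2·53.7° − 4·37.23° + 180° = 107.40° − 148.93° + 180° = 138.47°.
Angle from antisolar point = 180° − D = 41.53°.

41.5°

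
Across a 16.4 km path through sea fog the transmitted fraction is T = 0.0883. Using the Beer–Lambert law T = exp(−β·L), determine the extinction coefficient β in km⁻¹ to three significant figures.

0.148 km⁻¹

Beer–Lambert: T = exp(−βL) ⇒ β = −ln(T)/L = −ln(0.0883)/16.4 = 2.4270/16.4 = 0.148 km⁻¹.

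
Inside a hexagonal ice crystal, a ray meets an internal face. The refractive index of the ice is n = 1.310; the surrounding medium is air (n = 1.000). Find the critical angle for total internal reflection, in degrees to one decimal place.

49.8°

sin θ_c = n_air / n = 1.000 / 1.310 = 0.7634.
θ_c = arcsin(0.7634) = 49.76°.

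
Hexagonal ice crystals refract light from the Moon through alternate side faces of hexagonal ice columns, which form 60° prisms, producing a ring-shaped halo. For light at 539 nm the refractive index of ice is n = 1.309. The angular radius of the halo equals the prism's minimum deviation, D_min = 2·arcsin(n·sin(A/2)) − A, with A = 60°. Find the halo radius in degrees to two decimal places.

21.76°

n·sin(A/2) = 1.309 × sin 30° = 1.309 × 0.5000 = 0.6545.
D_min = 2·arcsin(0.6545) − 60° = 2 × 40.882° − 60° = 21.763°.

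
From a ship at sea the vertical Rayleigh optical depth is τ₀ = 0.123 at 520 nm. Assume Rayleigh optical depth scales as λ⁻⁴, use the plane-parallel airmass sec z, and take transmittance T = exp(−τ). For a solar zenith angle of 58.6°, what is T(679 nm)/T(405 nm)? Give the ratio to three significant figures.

Airmass: sec 58.6° = 1.9194.
τ(679 nm) = 0.123 × (520/679)⁴ × 1.9194 = 0.123 × 0.3440 × 1.9194 = 0.0812.
τ(405 nm) = 0.123 × (520/405)⁴ × 1.9194 = 0.123 × 2.7176 × 1.9194 = 0.6416.
T(679)/T(405) = exp(τ_B − τ_A) = exp(0.5604) = 1.7513.

1.75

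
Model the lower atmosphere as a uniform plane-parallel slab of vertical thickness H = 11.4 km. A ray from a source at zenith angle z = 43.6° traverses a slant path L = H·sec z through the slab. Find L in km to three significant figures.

sec z = 1/cos 43.6° = 1.3809.
L = 11.4 × 1.3809 = 15.742 km.

15.7 km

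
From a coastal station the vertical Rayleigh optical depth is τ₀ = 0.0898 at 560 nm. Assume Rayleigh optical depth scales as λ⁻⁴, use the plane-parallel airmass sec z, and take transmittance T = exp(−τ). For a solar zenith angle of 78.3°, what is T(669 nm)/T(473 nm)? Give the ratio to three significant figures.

1.92

Airmass: sec 78.3° = 4.9313.
τ(669 nm) = 0.0898 × (560/669)⁴ × 4.9313 = 0.0898 × 0.4910 × 4.9313 = 0.2174.
τ(473 nm) = 0.0898 × (560/473)⁴ × 4.9313 = 0.0898 × 1.9648 × 4.9313 = 0.8700.
T(669)/T(473) = exp(τ_B − τ_A) = exp(0.6526) = 1.9206.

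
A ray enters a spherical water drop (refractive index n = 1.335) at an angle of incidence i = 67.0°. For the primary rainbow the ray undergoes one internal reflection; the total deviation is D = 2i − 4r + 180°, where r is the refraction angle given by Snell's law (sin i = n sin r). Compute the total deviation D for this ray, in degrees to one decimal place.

139.6°

sin r = sin 67.0° / 1.335 = 0.9205/1.335 = 0.6895; r = 43.59°.
D = 2·67.0° − 4·43.59° + 180° = 134.00° − 174.37° + 180° = 139.63°.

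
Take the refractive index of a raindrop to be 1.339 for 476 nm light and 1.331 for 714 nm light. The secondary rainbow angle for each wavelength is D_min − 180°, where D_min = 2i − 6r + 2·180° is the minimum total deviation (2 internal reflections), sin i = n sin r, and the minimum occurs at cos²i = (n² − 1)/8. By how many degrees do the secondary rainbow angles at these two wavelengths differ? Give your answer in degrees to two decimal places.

2.09°

At 476 nm (n = 1.339): cos²i = 0.09912 → i = 71.650°, r = 45.141°, D_min = 232.451°, rainbow angle = 52.451°.
At 714 nm (n = 1.331): cos²i = 0.09645 → i = 71.907°, r = 45.575°, D_min = 230.365°, rainbow angle = 50.365°.
Angular width = |52.451° − 50.365°| = 2.086°.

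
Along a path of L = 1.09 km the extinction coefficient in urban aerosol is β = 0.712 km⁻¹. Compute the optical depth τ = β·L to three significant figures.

τ = β·L = 0.712 × 1.09 = 0.7761.

0.776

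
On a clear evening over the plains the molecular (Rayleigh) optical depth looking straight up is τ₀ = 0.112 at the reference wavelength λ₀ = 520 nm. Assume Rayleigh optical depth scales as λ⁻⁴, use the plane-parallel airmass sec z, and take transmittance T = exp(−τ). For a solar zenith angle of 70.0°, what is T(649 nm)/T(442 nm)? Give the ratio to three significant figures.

Airmass: sec 70.0° = 2.9238.
τ(649 nm) = 0.112 × (520/649)⁴ × 2.9238 = 0.112 × 0.4121 × 2.9238 = 0.1350.
τ(442 nm) = 0.112 × (520/442)⁴ × 2.9238 = 0.112 × 1.9157 × 2.9238 = 0.6273.
T(649)/T(442) = exp(τ_B − τ_A) = exp(0.4924) = 1.6362.

1.64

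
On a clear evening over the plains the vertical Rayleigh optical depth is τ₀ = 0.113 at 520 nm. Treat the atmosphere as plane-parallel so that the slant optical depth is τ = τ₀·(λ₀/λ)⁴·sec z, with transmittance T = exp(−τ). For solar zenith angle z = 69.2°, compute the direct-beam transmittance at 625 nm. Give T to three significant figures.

sec 69.2° = 2.8161.
τ = 0.113 × (520/625)⁴ × 2.8161 = 0.113 × 0.4792 × 2.8161 = 0.1525.
T = exp(−0.1525) = 0.8586.

0.859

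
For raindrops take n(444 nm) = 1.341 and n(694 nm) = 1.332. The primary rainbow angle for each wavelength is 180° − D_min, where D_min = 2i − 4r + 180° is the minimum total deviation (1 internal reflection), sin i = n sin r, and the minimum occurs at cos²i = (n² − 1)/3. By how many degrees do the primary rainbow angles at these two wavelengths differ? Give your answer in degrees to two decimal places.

1.29°

At 444 nm (n = 1.341): cos²i = 0.26609 → i = 58.946°, r = 39.705°, D_min = 139.071°, rainbow angle = 40.929°.
At 694 nm (n = 1.332): cos²i = 0.25807 → i = 59.469°, r = 40.290°, D_min = 137.776°, rainbow angle = 42.224°.
Angular width = |40.929° − 42.224°| = 1.295°.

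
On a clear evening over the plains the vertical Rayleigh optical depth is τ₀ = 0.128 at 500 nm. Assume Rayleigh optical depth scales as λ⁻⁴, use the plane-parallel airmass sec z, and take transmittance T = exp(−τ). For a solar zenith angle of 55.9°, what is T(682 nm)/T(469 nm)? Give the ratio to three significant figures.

Airmass: sec 55.9° = 1.7837.
τ(682 nm) = 0.128 × (500/682)⁴ × 1.7837 = 0.128 × 0.2889 × 1.7837 = 0.0660.
τ(469 nm) = 0.128 × (500/469)⁴ × 1.7837 = 0.128 × 1.2918 × 1.7837 = 0.2949.
T(682)/T(469) = exp(τ_B − τ_A) = exp(0.2290) = 1.2573.

1.26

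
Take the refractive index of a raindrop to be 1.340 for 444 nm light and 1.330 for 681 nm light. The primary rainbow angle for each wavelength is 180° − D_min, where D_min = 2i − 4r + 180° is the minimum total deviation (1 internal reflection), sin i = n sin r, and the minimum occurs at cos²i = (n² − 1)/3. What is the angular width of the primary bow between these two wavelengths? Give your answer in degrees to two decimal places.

At 444 nm (n = 1.340): cos²i = 0.26520 → i = 59.004°, r = 39.770°, D_min = 138.929°, rainbow angle = 41.071°.
At 681 nm (n = 1.330): cos²i = 0.25630 → i = 59.585°, r = 40.422°, D_min = 137.484°, rainbow angle = 42.516°.
Angular width = |41.071° − 42.516°| = 1.445°.

1.45°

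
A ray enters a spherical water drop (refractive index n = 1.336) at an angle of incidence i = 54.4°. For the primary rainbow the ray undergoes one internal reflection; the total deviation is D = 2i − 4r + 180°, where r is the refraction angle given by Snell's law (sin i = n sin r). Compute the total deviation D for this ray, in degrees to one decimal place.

sin r = sin 54.4° / 1.336 = 0.8131/1.336 = 0.6086; r = 37.49°.
D = 2·54.4° − 4·37.49° + 180° = 108.80° − 149.96° + 180° = 138.84°.

138.8°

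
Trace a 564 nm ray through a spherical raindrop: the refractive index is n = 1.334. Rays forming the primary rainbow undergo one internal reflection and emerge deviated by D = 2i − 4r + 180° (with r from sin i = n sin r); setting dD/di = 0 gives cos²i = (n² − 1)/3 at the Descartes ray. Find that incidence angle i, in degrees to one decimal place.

59.4°

cos²i = (1.334² − 1)/3 = (1.77956 − 1)/3 = 0.25985.
cos i = 0.50976, so i = 59.352°.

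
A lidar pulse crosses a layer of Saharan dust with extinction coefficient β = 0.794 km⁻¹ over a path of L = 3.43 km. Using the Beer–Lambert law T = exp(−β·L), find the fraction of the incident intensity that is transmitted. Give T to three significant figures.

0.0656

τ = β·L = 0.794 × 3.43 = 2.7234.
T = exp(−2.7234) = 0.0656.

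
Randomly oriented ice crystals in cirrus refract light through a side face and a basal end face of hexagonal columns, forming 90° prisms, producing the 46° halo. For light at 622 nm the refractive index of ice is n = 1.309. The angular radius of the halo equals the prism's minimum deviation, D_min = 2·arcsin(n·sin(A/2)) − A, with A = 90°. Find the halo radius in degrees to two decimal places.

45.52°

n·sin(A/2) = 1.309 × sin 45° = 1.309 × 0.7071 = 0.9256.
D_min = 2·arcsin(0.9256) − 90° = 2 × 67.759° − 90° = 45.519°.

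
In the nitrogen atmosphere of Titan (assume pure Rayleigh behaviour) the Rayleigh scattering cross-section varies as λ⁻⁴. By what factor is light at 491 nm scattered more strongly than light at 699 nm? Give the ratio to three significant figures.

4.11

Rayleigh scattering ∝ λ⁻⁴, so the ratio of coefficients is the inverse fourth power of the wavelength ratio.
σ(491)/σ(699) = (699/491)⁴ = (1.4236)⁴ = 4.108.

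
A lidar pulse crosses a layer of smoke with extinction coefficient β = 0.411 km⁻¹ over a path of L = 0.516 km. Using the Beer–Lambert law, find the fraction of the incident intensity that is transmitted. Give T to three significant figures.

0.809

τ = β·L = 0.411 × 0.516 = 0.2121.
T = exp(−0.2121) = 0.8089.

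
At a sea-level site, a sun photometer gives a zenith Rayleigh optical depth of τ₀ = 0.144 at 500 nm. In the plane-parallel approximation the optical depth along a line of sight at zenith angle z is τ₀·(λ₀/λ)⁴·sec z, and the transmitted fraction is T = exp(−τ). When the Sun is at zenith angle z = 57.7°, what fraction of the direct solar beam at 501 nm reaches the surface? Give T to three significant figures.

0.765

sec 57.7° = 1.8714.
τ = 0.144 × (500/501)⁴ × 1.8714 = 0.144 × 0.9920 × 1.8714 = 0.2673.
T = exp(−0.2673) = 0.7654.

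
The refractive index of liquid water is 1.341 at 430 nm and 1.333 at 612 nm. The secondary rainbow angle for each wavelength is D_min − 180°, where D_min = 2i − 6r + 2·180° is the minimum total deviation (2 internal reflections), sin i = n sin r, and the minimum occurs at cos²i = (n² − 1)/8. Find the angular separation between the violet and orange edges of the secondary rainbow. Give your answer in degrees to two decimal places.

2.08°

At 430 nm (n = 1.341): cos²i = 0.09979 → i = 71.586°, r = 45.034°, D_min = 232.966°, rainbow angle = 52.966°.
At 612 nm (n = 1.333): cos²i = 0.09711 → i = 71.843°, r = 45.466°, D_min = 230.891°, rainbow angle = 50.891°.
Angular width = |52.966° − 50.891°| = 2.075°.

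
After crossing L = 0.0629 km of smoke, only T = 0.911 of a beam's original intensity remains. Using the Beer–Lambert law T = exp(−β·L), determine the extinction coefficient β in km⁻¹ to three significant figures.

1.48 km⁻¹

Beer–Lambert: T = exp(−βL) ⇒ β = −ln(T)/L = −ln(0.911)/0.0629 = 0.0932/0.0629 = 1.482 km⁻¹.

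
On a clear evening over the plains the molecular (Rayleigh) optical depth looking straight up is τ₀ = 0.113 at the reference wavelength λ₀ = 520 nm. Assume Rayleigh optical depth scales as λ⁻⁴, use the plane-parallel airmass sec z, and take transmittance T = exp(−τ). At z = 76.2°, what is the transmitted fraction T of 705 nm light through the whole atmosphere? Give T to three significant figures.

0.869

sec 76.2° = 4.1923.
τ = 0.113 × (520/705)⁴ × 4.1923 = 0.113 × 0.2960 × 4.1923 = 0.1402.
T = exp(−0.1402) = 0.8692.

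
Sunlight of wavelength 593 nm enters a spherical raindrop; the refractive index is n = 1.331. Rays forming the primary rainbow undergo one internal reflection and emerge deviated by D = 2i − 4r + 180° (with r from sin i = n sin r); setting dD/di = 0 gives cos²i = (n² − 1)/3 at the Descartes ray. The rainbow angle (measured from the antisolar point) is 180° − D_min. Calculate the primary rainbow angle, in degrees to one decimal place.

42.4°

cos²i = (1.77156 − 1)/3 = 0.25719; i = arccos(0.50714) = 59.527°.
sin r = sin 59.527°/1.331 = 0.64753; r = 40.356°.
D_min = 2·59.527° − 4·40.356° + 180° = 137.630°.
Rainbow angle = 180° − D_min = 42.370°.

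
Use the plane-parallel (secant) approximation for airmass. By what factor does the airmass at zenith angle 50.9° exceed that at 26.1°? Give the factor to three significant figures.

X(50.9°)/X(26.1°) = sec 50.9° / sec 26.1° = cos 26.1° / cos 50.9° = 0.8980/0.6307 = 1.4239.

1.42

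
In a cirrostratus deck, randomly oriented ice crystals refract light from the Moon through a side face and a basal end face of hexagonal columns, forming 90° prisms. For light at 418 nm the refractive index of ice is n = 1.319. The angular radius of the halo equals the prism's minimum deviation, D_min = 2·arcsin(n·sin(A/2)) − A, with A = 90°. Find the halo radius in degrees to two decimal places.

n·sin(A/2) = 1.319 × sin 45° = 1.319 × 0.7071 = 0.9327.
D_min = 2·arcsin(0.9327) − 90° = 2 × 68.856° − 90° = 47.711°.

47.71°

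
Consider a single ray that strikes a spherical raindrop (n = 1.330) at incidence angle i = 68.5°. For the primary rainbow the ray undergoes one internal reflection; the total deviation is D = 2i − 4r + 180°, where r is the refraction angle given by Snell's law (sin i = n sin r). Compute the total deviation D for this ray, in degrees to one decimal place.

sin r = sin 68.5° / 1.330 = 0.9304/1.330 = 0.6996; r = 44.39°.
D = 2·68.5° − 4·44.39° + 180° = 137.00° − 177.57° + 180° = 139.43°.

139.4°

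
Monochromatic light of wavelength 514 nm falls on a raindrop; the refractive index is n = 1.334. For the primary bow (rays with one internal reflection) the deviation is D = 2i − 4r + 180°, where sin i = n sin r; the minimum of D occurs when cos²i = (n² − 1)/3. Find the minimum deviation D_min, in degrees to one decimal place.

138.1°

cos²i = (1.77956 − 1)/3 = 0.25985; i = arccos(0.50976) = 59.352°.
sin r = sin 59.352°/1.334 = 0.64492; r = 40.159°.
D_min = 2·59.352° − 4·40.159° + 180° = 138.067°.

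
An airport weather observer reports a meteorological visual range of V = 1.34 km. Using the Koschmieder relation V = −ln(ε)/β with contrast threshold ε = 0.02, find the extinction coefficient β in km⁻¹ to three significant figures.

2.92 km⁻¹

β = −ln(0.02) / V = 3.912 / 1.34 = 2.9194 km⁻¹.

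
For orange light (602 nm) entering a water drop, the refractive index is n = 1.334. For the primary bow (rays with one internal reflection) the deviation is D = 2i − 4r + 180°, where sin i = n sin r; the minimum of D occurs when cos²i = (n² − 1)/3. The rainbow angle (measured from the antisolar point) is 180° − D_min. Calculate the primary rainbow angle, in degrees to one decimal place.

cos²i = (1.77956 − 1)/3 = 0.25985; i = arccos(0.50976) = 59.352°.
sin r = sin 59.352°/1.334 = 0.64492; r = 40.159°.
D_min = 2·59.352° − 4·40.159° + 180° = 138.067°.
Rainbow angle = 180° − D_min = 41.933°.

41.9°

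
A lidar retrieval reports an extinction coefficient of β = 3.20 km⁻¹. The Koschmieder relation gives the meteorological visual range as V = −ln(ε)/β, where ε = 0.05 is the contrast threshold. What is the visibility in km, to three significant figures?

V = −ln(0.05) / 3.20 = 2.996 / 3.20 = 0.9362 km.

0.936 km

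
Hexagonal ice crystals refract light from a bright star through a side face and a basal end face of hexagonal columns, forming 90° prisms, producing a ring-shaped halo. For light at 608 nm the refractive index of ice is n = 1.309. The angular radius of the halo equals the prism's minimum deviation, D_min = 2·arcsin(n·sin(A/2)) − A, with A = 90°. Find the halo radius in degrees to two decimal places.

45.52°

n·sin(A/2) = 1.309 × sin 45° = 1.309 × 0.7071 = 0.9256.
D_min = 2·arcsin(0.9256) − 90° = 2 × 67.759° − 90° = 45.519°.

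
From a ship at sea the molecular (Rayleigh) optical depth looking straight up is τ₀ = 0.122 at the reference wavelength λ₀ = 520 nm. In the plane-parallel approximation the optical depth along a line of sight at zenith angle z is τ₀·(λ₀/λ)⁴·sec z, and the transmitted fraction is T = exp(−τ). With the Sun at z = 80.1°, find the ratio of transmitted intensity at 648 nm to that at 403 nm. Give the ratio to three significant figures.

5.33

Airmass: sec 80.1° = 5.8164.
τ(648 nm) = 0.122 × (520/648)⁴ × 5.8164 = 0.122 × 0.4147 × 5.8164 = 0.2943.
τ(403 nm) = 0.122 × (520/403)⁴ × 5.8164 = 0.122 × 2.7720 × 5.8164 = 1.9670.
T(648)/T(403) = exp(τ_B − τ_A) = exp(1.6727) = 5.3268.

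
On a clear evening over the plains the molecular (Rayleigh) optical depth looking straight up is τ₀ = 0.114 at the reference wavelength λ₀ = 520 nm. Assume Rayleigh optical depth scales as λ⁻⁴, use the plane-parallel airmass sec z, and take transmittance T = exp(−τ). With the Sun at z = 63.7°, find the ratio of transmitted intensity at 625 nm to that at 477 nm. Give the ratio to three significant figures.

Airmass: sec 63.7° = 2.2570.
τ(625 nm) = 0.114 × (520/625)⁴ × 2.2570 = 0.114 × 0.4792 × 2.2570 = 0.1233.
τ(477 nm) = 0.114 × (520/477)⁴ × 2.2570 = 0.114 × 1.4123 × 2.2570 = 0.3634.
T(625)/T(477) = exp(τ_B − τ_A) = exp(0.2401) = 1.2714.

1.27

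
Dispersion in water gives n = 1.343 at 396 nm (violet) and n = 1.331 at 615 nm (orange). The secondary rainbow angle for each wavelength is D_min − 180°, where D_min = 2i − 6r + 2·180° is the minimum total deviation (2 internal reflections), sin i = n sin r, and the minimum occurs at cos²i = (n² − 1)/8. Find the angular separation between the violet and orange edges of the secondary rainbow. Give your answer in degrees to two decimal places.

At 396 nm (n = 1.343): cos²i = 0.10046 → i = 71.522°, r = 44.928°, D_min = 233.478°, rainbow angle = 53.478°.
At 615 nm (n = 1.331): cos²i = 0.09645 → i = 71.907°, r = 45.575°, D_min = 230.365°, rainbow angle = 50.365°.
Angular width = |53.478° − 50.365°| = 3.113°.

3.11°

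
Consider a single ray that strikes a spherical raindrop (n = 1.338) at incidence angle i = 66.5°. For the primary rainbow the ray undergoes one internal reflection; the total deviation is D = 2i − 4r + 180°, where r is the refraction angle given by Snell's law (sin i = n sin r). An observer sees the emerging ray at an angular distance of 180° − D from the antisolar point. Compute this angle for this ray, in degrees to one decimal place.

40.1°

sin r = sin 66.5° / 1.338 = 0.9171/1.338 = 0.6854; r = 43.27°.
D = 2·66.5° − 4·43.27° + 180° = 133.00° − 173.07° + 180° = 139.93°.
Angle from antisolar point = 180° − D = 40.07°.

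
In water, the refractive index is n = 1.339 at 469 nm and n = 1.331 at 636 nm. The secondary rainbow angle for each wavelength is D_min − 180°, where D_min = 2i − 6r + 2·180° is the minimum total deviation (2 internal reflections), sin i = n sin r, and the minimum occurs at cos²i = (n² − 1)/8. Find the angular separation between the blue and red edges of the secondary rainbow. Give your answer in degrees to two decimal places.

At 469 nm (n = 1.339): cos²i = 0.09912 → i = 71.650°, r = 45.141°, D_min = 232.451°, rainbow angle = 52.451°.
At 636 nm (n = 1.331): cos²i = 0.09645 → i = 71.907°, r = 45.575°, D_min = 230.365°, rainbow angle = 50.365°.
Angular width = |52.451° − 50.365°| = 2.086°.

2.09°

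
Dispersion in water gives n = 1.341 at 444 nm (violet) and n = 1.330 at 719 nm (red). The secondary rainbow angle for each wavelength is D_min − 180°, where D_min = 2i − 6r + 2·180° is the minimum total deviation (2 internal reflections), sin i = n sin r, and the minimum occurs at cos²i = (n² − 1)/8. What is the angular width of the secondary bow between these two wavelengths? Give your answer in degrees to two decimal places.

At 444 nm (n = 1.341): cos²i = 0.09979 → i = 71.586°, r = 45.034°, D_min = 232.966°, rainbow angle = 52.966°.
At 719 nm (n = 1.330): cos²i = 0.09611 → i = 71.940°, r = 45.630°, D_min = 230.101°, rainbow angle = 50.101°.
Angular width = |52.966° − 50.101°| = 2.865°.

2.86°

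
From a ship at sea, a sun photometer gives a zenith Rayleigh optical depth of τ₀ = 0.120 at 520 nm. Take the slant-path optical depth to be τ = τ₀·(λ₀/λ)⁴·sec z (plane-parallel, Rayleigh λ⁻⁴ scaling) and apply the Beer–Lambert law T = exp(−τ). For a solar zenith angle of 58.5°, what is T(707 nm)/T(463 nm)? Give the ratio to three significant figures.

Airmass: sec 58.5° = 1.9139.
τ(707 nm) = 0.120 × (520/707)⁴ × 1.9139 = 0.120 × 0.2926 × 1.9139 = 0.0672.
τ(463 nm) = 0.120 × (520/463)⁴ × 1.9139 = 0.120 × 1.5911 × 1.9139 = 0.3654.
T(707)/T(463) = exp(τ_B − τ_A) = exp(0.2982) = 1.3474.

1.35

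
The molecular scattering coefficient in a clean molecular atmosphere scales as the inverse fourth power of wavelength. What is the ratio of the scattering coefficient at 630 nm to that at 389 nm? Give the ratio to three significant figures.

Rayleigh scattering ∝ λ⁻⁴, so the ratio of coefficients is the inverse fourth power of the wavelength ratio.
σ(630)/σ(389) = (389/630)⁴ = (0.6175)⁴ = 0.1454.

0.145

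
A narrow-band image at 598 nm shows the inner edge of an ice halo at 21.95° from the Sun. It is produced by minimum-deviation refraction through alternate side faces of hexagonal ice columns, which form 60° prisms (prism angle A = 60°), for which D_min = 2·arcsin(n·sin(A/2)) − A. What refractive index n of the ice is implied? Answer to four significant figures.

1.311

Rearranging: n = sin((D_min + A)/2) / sin(A/2).
(D_min + A)/2 = (21.95° + 60°)/2 = 40.975°.
n = sin 40.975° / sin 30° = 0.6557 / 0.5000 = 1.3115.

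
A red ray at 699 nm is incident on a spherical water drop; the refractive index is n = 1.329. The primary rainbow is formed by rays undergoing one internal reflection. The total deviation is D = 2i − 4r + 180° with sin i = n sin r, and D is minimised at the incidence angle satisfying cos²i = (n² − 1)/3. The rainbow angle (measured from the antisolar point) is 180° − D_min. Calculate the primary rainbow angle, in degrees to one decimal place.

cos²i = (1.76624 − 1)/3 = 0.25541; i = arccos(0.50538) = 59.643°.
sin r = sin 59.643°/1.329 = 0.64928; r = 40.487°.
D_min = 2·59.643° − 4·40.487° + 180° = 137.337°.
Rainbow angle = 180° − D_min = 42.663°.

42.7°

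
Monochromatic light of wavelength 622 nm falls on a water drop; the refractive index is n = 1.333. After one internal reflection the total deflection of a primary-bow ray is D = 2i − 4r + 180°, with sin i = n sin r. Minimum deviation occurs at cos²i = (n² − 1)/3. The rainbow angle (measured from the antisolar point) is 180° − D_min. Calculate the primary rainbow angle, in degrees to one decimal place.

cos²i = (1.77689 − 1)/3 = 0.25896; i = arccos(0.50888) = 59.410°.
sin r = sin 59.410°/1.333 = 0.64579; r = 40.225°.
D_min = 2·59.410° − 4·40.225° + 180° = 137.922°.
Rainbow angle = 180° − D_min = 42.078°.

42.1°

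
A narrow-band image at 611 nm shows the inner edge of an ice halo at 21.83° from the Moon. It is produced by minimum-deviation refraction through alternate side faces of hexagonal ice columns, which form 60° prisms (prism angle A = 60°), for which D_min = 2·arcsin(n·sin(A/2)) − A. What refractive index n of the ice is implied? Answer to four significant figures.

Rearranging: n = sin((D_min + A)/2) / sin(A/2).
(D_min + A)/2 = (21.83° + 60°)/2 = 40.915°.
n = sin 40.915° / sin 30° = 0.6549 / 0.5000 = 1.3099.

1.310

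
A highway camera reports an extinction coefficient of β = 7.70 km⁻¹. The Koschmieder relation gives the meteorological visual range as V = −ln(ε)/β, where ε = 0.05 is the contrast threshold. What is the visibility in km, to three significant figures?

0.389 km

V = −ln(0.05) / 7.70 = 2.996 / 7.70 = 0.3891 km.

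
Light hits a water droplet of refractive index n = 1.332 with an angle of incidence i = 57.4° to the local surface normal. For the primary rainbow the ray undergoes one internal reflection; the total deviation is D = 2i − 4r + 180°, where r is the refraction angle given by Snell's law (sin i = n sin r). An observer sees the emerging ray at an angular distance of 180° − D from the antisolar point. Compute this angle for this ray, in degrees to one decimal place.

42.1°

sin r = sin 57.4° / 1.332 = 0.8425/1.332 = 0.6325; r = 39.23°.
D = 2·57.4° − 4·39.23° + 180° = 114.80° − 156.93° + 180° = 137.87°.
Angle from antisolar point = 180° − D = 42.13°.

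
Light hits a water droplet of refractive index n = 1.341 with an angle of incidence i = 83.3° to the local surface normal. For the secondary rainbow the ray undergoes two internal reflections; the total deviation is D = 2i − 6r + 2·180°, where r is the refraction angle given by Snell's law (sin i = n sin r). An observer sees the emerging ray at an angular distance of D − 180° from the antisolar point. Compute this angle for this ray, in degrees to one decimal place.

59.9°

sin r = sin 83.3° / 1.341 = 0.9932/1.341 = 0.7406; r = 47.78°.
D = 2·83.3° − 6·47.78° + 2·180° = 166.60° − 286.71° + 360° = 239.89°.
Angle from antisolar point = D − 180° = 59.89°.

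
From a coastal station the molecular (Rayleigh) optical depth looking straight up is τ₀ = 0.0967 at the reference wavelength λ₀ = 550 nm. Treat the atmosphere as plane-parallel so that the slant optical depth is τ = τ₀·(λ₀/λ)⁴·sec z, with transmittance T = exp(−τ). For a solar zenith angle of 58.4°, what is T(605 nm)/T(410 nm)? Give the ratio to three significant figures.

1.60

Airmass: sec 58.4° = 1.9084.
τ(605 nm) = 0.0967 × (550/605)⁴ × 1.9084 = 0.0967 × 0.6830 × 1.9084 = 0.1260.
τ(410 nm) = 0.0967 × (550/410)⁴ × 1.9084 = 0.0967 × 3.2383 × 1.9084 = 0.5976.
T(605)/T(410) = exp(τ_B − τ_A) = exp(0.4716) = 1.6025.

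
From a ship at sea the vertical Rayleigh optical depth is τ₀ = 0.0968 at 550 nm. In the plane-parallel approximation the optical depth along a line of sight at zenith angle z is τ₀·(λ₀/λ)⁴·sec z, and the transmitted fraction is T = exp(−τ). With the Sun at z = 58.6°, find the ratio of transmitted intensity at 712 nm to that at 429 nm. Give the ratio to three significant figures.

Airmass: sec 58.6° = 1.9194.
τ(712 nm) = 0.0968 × (550/712)⁴ × 1.9194 = 0.0968 × 0.3561 × 1.9194 = 0.0662.
τ(429 nm) = 0.0968 × (550/429)⁴ × 1.9194 = 0.0968 × 2.7016 × 1.9194 = 0.5019.
T(712)/T(429) = exp(τ_B − τ_A) = exp(0.4358) = 1.5462.

1.55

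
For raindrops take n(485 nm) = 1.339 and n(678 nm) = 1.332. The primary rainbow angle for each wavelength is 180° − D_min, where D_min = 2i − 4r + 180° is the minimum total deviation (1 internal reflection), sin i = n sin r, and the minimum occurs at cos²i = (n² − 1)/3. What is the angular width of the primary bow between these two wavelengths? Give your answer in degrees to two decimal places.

At 485 nm (n = 1.339): cos²i = 0.26431 → i = 59.062°, r = 39.834°, D_min = 138.786°, rainbow angle = 41.214°.
At 678 nm (n = 1.332): cos²i = 0.25807 → i = 59.469°, r = 40.290°, D_min = 137.776°, rainbow angle = 42.224°.
Angular width = |41.214° − 42.224°| = 1.010°.

1.01°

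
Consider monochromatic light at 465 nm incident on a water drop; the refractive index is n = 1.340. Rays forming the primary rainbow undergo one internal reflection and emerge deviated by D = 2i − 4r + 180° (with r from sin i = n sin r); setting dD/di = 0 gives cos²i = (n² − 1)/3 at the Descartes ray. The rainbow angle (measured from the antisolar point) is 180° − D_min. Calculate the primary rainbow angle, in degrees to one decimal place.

41.1°

cos²i = (1.79560 − 1)/3 = 0.26520; i = arccos(0.51498) = 59.004°.
sin r = sin 59.004°/1.340 = 0.63971; r = 39.770°.
D_min = 2·59.004° − 4·39.770° + 180° = 138.929°.
Rainbow angle = 180° − D_min = 41.071°.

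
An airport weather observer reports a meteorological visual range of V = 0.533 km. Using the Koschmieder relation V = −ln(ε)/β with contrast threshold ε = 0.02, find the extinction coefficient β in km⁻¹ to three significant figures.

7.34 km⁻¹

β = −ln(0.02) / V = 3.912 / 0.533 = 7.3396 km⁻¹.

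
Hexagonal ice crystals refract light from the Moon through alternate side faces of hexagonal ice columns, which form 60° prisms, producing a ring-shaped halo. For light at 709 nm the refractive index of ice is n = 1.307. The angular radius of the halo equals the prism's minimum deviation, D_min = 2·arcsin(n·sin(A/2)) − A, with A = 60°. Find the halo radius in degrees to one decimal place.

21.6°

n·sin(A/2) = 1.307 × sin 30° = 1.307 × 0.5000 = 0.6535.
D_min = 2·arcsin(0.6535) − 60° = 2 × 40.806° − 60° = 21.612°.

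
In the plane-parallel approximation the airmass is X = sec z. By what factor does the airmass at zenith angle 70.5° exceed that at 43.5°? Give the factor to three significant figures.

2.17

X(70.5°)/X(43.5°) = sec 70.5° / sec 43.5° = cos 43.5° / cos 70.5° = 0.7254/0.3338 = 2.1730.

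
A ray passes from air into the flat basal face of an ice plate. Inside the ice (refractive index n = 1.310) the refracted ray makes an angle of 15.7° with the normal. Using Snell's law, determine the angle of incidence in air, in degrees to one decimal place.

20.8°

Snell: sin θ_i = n · sin θ_r = 1.310 × sin 15.7° = 1.310 × 0.2706 = 0.3545.
θ_i = arcsin(0.3545) = 20.76°.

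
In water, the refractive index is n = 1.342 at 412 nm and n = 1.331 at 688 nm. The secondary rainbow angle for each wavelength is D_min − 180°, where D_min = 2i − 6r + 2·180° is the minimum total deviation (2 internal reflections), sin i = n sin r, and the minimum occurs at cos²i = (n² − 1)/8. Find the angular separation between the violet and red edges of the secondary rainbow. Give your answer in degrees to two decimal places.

2.86°

At 412 nm (n = 1.342): cos²i = 0.10012 → i = 71.554°, r = 44.981°, D_min = 233.222°, rainbow angle = 53.222°.
At 688 nm (n = 1.331): cos²i = 0.09645 → i = 71.907°, r = 45.575°, D_min = 230.365°, rainbow angle = 50.365°.
Angular width = |53.222° − 50.365°| = 2.857°.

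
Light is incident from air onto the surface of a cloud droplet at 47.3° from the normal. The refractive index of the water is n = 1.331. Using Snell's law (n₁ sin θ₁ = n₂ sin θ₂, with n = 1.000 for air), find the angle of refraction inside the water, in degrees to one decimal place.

33.5°

Snell: sin θ_r = sin θ_i / n = sin 47.3° / 1.331 = 0.7349 / 1.331 = 0.5522.
θ_r = arcsin(0.5522) = 33.51°.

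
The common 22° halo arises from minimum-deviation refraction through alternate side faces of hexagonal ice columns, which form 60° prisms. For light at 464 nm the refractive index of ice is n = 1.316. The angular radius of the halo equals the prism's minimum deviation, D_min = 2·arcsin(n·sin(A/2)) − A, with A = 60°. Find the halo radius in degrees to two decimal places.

n·sin(A/2) = 1.316 × sin 30° = 1.316 × 0.5000 = 0.6580.
D_min = 2·arcsin(0.6580) − 60° = 2 × 41.148° − 60° = 22.295°.

22.30°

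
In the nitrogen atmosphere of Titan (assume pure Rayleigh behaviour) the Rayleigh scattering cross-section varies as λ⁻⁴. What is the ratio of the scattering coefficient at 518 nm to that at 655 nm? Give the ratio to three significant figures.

Rayleigh scattering ∝ λ⁻⁴, so the ratio of coefficients is the inverse fourth power of the wavelength ratio.
σ(518)/σ(655) = (655/518)⁴ = (1.2645)⁴ = 2.557.

2.56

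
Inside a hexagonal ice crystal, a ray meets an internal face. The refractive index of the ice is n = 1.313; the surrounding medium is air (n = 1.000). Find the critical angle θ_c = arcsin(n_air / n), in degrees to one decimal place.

sin θ_c = n_air / n = 1.000 / 1.313 = 0.7616.
θ_c = arcsin(0.7616) = 49.61°.

49.6°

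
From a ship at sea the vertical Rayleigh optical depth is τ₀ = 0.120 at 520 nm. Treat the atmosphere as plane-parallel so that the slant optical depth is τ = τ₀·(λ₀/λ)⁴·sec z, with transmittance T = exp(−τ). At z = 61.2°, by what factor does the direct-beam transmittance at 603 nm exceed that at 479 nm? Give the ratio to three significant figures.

Airmass: sec 61.2° = 2.0757.
τ(603 nm) = 0.120 × (520/603)⁴ × 2.0757 = 0.120 × 0.5530 × 2.0757 = 0.1378.
τ(479 nm) = 0.120 × (520/479)⁴ × 2.0757 = 0.120 × 1.3889 × 2.0757 = 0.3460.
T(603)/T(479) = exp(τ_B − τ_A) = exp(0.2082) = 1.2315.

1.23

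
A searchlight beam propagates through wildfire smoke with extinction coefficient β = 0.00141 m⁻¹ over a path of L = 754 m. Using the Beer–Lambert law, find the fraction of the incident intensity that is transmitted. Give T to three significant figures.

0.345

τ = β·L = 0.00141 × 754 = 1.0631.
T = exp(−1.0631) = 0.3454.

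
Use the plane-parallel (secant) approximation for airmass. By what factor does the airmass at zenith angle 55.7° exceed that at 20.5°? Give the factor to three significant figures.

X(55.7°)/X(20.5°) = sec 55.7° / sec 20.5° = cos 20.5° / cos 55.7° = 0.9367/0.5635 = 1.6622.

1.66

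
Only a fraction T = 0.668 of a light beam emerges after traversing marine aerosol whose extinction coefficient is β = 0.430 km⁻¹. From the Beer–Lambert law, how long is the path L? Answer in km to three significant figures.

Beer–Lambert: T = exp(−βL) ⇒ L = −ln(T)/β = −ln(0.668)/0.430 = 0.4035/0.430 = 0.9383 km.

0.938 km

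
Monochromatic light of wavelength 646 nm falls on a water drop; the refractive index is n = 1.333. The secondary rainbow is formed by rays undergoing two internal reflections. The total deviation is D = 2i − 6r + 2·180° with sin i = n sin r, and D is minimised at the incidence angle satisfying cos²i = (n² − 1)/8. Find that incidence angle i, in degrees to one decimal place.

71.8°

cos²i = (1.333² − 1)/8 = (1.77689 − 1)/8 = 0.09711.
cos i = 0.31163, so i = 71.843°.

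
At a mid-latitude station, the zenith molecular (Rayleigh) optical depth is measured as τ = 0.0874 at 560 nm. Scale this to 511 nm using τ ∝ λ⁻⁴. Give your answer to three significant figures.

τ(511 nm) = τ(560 nm) × (560/511)⁴ = 0.0874 × (1.0959)⁴ = 0.0874 × 1.4423 = 0.1261.

0.126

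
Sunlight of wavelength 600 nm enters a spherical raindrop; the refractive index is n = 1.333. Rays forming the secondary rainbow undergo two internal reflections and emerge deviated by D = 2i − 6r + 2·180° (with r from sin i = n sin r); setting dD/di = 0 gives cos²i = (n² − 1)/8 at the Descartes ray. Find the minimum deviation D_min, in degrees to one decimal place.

cos²i = (1.77689 − 1)/8 = 0.09711; i = arccos(0.31163) = 71.843°.
sin r = sin 71.843°/1.333 = 0.71283; r = 45.466°.
D_min = 2·71.843° − 6·45.466° + 360° = 230.891°.

230.9°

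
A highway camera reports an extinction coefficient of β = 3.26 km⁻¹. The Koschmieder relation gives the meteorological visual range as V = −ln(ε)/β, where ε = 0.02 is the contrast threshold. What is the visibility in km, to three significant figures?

V = −ln(0.02) / 3.26 = 3.912 / 3.26 = 1.2000 km.

1.20 km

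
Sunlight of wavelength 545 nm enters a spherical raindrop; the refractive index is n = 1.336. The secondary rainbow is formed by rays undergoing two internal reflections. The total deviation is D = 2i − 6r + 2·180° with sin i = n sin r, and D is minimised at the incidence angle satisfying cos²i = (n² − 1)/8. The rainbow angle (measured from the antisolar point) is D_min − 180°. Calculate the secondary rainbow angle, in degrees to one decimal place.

cos²i = (1.78490 − 1)/8 = 0.09811; i = arccos(0.31323) = 71.746°.
sin r = sin 71.746°/1.336 = 0.71084; r = 45.303°.
D_min = 2·71.746° − 6·45.303° + 360° = 231.674°.
Rainbow angle = D_min − 180° = 51.674°.

51.7°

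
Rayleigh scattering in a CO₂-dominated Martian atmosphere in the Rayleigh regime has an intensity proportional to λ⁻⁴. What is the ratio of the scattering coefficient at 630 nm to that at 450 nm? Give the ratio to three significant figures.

0.260

Rayleigh scattering ∝ λ⁻⁴, so the ratio of coefficients is the inverse fourth power of the wavelength ratio.
σ(630)/σ(450) = (450/630)⁴ = (0.7143)⁴ = 0.2603.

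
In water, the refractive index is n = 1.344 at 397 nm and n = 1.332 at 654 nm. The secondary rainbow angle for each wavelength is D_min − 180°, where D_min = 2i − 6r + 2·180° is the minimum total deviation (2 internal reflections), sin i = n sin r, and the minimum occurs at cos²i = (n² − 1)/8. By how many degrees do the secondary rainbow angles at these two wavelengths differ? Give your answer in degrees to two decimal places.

At 397 nm (n = 1.344): cos²i = 0.10079 → i = 71.490°, r = 44.874°, D_min = 233.733°, rainbow angle = 53.733°.
At 654 nm (n = 1.332): cos²i = 0.09678 → i = 71.875°, r = 45.520°, D_min = 230.628°, rainbow angle = 50.628°.
Angular width = |53.733° − 50.628°| = 3.104°.

3.10°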